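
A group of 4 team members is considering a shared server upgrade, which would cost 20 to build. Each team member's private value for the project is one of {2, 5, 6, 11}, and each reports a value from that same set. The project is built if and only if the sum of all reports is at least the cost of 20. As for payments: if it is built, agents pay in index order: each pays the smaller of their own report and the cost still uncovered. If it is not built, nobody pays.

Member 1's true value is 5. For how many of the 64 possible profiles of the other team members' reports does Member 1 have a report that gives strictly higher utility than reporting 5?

35

Others report (2, 5, 11): truth gives 0; report 2 gives 3 > 0. Violating.
Others report (2, 6, 11): truth gives 0; report 2 gives 3 > 0. Violating.
Others report (2, 11, 5): truth gives 0; report 2 gives 3 > 0. Violating.
Others report (2, 11, 6): truth gives 0; report 2 gives 3 > 0. Violating.
Others report (2, 2, 2): truth gives 0; no alternative beats it.
Others report (2, 2, 5): truth gives 0; no alternative beats it.
(Checking all 64 profiles: 35 have a profitable deviation, 29 do not.)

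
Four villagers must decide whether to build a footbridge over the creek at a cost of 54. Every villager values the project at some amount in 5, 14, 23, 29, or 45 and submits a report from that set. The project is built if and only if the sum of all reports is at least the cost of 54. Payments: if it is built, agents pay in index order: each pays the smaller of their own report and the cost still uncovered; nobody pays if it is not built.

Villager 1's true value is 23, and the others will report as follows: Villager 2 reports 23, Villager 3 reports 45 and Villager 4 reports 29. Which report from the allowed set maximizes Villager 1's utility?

Report 5: project built, pays 5, utility 23 - 5 = 18.
Report 14: project built, pays 14, utility 23 - 14 = 9.
Report 23: project built, pays 23, utility 23 - 23 = 0.
Report 29: project built, pays 29, utility 23 - 29 = -6.
Report 45: project built, pays 45, utility 23 - 45 = -22.
The best choice is 5 with utility 18.

5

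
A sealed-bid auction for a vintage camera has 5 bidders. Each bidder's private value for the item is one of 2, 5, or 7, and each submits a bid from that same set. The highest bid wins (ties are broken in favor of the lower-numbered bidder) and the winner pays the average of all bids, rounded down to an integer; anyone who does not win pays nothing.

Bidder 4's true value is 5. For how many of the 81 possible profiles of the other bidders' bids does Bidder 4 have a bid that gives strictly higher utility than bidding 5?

17

Others bid (2, 2, 2, 7): truth gives 0; bid 7 gives 1 > 0. Violating.
Others bid (2, 2, 5, 2): truth gives 0; bid 7 gives 2 > 0. Violating.
Others bid (2, 2, 5, 5): truth gives 0; bid 7 gives 1 > 0. Violating.
Others bid (2, 2, 5, 7): truth gives 0; bid 7 gives 1 > 0. Violating.
Others bid (2, 2, 2, 2): truth gives 3; no alternative beats it.
Others bid (2, 2, 2, 5): truth gives 2; no alternative beats it.
(Checking all 81 profiles: 17 have a profitable deviation, 64 do not.)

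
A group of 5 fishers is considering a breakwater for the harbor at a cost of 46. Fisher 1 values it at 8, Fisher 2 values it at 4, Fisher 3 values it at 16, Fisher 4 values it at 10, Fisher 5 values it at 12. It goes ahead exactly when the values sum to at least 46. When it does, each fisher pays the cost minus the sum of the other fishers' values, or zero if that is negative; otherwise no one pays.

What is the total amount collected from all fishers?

30

Total value 50 ≥ cost 46, so it is built.
Fisher 1: others sum to 42; max(0, 46 - 42) = 4.
Fisher 2: others sum to 46; max(0, 46 - 46) = 0.
Fisher 3: others sum to 34; max(0, 46 - 34) = 12.
Fisher 4: others sum to 40; max(0, 46 - 40) = 6.
Fisher 5: others sum to 38; max(0, 46 - 38) = 8.
Total collected = 4 + 0 + 12 + 6 + 8 = 30.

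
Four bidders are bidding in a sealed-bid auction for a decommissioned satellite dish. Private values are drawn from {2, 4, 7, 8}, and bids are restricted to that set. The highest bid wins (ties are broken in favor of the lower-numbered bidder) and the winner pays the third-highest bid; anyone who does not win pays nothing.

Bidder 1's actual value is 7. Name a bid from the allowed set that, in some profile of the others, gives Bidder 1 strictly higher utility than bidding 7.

Suppose Bidder 2 bids 2, Bidder 3 bids 2 and Bidder 4 bids 8.
Bid 7: loses, pays 0, utility 0.
Bid 8: wins, pays 2, utility 7 - 2 = 5.
So bidding 8 beats truth here (5 > 0).

8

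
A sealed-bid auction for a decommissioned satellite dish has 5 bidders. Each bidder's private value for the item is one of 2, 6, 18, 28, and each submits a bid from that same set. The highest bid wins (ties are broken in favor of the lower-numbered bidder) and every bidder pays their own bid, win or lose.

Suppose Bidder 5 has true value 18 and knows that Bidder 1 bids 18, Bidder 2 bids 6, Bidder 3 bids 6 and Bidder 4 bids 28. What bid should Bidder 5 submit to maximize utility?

Bid 2: loses but pays 2, utility -2.
Bid 6: loses but pays 6, utility -6.
Bid 18: loses but pays 18, utility -18.
Bid 28: loses but pays 28, utility -28.
The best choice is 2 with utility -2.

2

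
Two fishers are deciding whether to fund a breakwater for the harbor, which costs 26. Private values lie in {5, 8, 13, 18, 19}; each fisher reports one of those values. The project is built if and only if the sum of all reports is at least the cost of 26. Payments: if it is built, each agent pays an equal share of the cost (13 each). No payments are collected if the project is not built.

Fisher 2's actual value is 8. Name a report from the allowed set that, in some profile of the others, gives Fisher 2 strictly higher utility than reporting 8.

5

Suppose Fisher 1 reports 18.
Report 8: project built, pays 13, utility 8 - 13 = -5.
Report 5: project not built, utility 0.
So reporting 5 beats truth here (0 > -5).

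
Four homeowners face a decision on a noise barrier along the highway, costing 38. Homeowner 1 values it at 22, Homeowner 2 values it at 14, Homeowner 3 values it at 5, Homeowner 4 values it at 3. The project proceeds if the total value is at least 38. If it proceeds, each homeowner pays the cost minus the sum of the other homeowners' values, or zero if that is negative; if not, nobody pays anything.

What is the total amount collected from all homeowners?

Total value 44 ≥ cost 38, so it is built.
Homeowner 1: others sum to 22; max(0, 38 - 22) = 16.
Homeowner 2: others sum to 30; max(0, 38 - 30) = 8.
Homeowner 3: others sum to 39; max(0, 38 - 39) = 0.
Homeowner 4: others sum to 41; max(0, 38 - 41) = 0.
Total collected = 16 + 8 + 0 + 0 = 24.

24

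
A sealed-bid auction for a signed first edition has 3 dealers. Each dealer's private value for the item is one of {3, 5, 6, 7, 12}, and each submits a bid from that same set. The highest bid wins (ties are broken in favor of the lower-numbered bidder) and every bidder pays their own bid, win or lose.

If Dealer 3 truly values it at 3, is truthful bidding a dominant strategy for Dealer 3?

No

Consider the case where Dealer 1 bids 3 and Dealer 2 bids 3.
Truthful bid 3: loses but pays 3, utility -3.
Bid 5 instead: wins, pays 5, utility 3 - 5 = -2.
Since -2 > -3, bidding 5 is strictly better here, so truthful bidding is not dominant.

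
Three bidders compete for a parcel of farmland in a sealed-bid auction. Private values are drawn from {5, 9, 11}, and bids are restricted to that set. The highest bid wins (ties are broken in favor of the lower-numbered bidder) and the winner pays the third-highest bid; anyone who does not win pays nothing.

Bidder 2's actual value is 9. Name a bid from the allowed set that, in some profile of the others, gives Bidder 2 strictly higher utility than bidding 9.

Suppose Bidder 1 bids 5 and Bidder 3 bids 11.
Bid 9: loses, pays 0, utility 0.
Bid 11: wins, pays 5, utility 9 - 5 = 4.
So bidding 11 beats truth here (4 > 0).

11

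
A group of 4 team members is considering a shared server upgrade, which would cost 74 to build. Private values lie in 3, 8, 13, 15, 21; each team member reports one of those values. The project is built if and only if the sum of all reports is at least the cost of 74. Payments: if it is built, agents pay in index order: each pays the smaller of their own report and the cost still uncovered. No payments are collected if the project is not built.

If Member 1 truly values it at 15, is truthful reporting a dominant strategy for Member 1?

Consider the case where Member 2 reports 21, Member 3 reports 21 and Member 4 reports 21.
Truthful report 15: project built, pays 15, utility 15 - 15 = 0.
Report 13 instead: project built, pays 13, utility 15 - 13 = 2.
Since 2 > 0, reporting 13 is strictly better here, so truthful reporting is not dominant.

No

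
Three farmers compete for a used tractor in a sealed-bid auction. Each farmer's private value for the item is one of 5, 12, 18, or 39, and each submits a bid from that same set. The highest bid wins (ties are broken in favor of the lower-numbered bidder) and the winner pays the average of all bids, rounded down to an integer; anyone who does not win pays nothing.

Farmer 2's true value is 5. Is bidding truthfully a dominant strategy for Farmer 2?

Check each profile of the others' bids and compare truth against every alternative bid.
Others bid (5, 12): truth gives 0, best alternative gives -4.
Others bid (5, 5): truth gives 0, best alternative gives -2.
Others bid (5, 18): truth gives 0, best alternative gives 0.
Others bid (5, 39): truth gives 0, best alternative gives 0.
Others bid (12, 5): truth gives 0, best alternative gives 0.
Others bid (12, 12): truth gives 0, best alternative gives 0.
(Remaining 10 profiles checked similarly; truth is weakly best in each.)
In every case the truthful bid is at least as good as any alternative, so it is a dominant strategy.

Yes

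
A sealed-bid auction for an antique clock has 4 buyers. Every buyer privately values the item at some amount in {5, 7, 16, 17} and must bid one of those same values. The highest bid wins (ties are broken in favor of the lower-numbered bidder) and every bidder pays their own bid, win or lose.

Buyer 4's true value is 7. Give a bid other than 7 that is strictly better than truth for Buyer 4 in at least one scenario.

5

Suppose Buyer 1 bids 5, Buyer 2 bids 5 and Buyer 3 bids 7.
Bid 7: loses but pays 7, utility -7.
Bid 5: loses but pays 5, utility -5.
So bidding 5 beats truth here (-5 > -7).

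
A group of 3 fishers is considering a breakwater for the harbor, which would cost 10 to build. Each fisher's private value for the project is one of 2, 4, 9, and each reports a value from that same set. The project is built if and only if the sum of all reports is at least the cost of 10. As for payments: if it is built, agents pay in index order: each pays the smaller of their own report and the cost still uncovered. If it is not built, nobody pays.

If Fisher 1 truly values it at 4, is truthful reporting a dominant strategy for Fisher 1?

Consider the case where Fisher 2 reports 2 and Fisher 3 reports 9.
Truthful report 4: project built, pays 4, utility 4 - 4 = 0.
Report 2 instead: project built, pays 2, utility 4 - 2 = 2.
Since 2 > 0, reporting 2 is strictly better here, so truthful reporting is not dominant.

No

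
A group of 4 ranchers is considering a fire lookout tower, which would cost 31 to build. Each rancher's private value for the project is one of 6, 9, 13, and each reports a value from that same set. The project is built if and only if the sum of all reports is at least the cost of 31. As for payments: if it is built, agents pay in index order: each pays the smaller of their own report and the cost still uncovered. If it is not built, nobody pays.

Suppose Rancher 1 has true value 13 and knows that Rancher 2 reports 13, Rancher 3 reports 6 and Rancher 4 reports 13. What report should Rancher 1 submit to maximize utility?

6

Report 6: project built, pays 6, utility 13 - 6 = 7.
Report 9: project built, pays 9, utility 13 - 9 = 4.
Report 13: project built, pays 13, utility 13 - 13 = 0.
The best choice is 6 with utility 7.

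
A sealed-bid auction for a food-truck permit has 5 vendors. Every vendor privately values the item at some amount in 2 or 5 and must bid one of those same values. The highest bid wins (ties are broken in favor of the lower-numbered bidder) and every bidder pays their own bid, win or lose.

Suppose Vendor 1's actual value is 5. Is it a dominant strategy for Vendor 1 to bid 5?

Consider the case where Vendor 2 bids 2, Vendor 3 bids 2, Vendor 4 bids 2 and Vendor 5 bids 2.
Truthful bid 5: wins, pays 5, utility 5 - 5 = 0.
Bid 2 instead: wins, pays 2, utility 5 - 2 = 3.
Since 3 > 0, bidding 2 is strictly better here, so truthful bidding is not dominant.

No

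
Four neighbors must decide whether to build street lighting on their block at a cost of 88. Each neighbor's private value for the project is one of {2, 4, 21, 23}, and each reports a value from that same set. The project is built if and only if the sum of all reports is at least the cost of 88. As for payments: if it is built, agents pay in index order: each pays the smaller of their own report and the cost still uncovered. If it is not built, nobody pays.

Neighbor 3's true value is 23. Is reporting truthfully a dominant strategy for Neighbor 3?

Consider the case where Neighbor 1 reports 21, Neighbor 2 reports 23 and Neighbor 4 reports 23.
Truthful report 23: project built, pays 23, utility 23 - 23 = 0.
Report 21 instead: project built, pays 21, utility 23 - 21 = 2.
Since 2 > 0, reporting 21 is strictly better here, so truthful reporting is not dominant.

No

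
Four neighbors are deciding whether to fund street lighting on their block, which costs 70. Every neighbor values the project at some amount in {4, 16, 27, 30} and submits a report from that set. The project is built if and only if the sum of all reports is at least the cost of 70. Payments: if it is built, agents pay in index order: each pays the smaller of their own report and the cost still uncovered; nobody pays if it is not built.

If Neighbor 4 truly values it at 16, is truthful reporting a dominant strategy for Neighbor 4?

Check each profile of the others' reports and compare truth against every alternative report.
Others report (16, 27, 27): truth gives 16, best alternative gives 16.
Others report (16, 27, 30): truth gives 16, best alternative gives 16.
Others report (16, 30, 27): truth gives 16, best alternative gives 16.
Others report (16, 30, 30): truth gives 16, best alternative gives 16.
Others report (27, 16, 27): truth gives 16, best alternative gives 16.
Others report (27, 16, 30): truth gives 16, best alternative gives 16.
(Remaining 58 profiles checked similarly; truth is weakly best in each.)
In every case the truthful report is at least as good as any alternative, so it is a dominant strategy.

Yes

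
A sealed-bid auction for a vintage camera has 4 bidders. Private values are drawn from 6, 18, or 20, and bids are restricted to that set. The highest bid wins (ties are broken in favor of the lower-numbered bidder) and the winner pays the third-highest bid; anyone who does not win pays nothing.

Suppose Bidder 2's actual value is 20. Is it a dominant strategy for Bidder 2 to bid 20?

Check each profile of the others' bids and compare truth against every alternative bid.
Others bid (6, 6, 20): truth gives 14, best alternative gives 0.
Others bid (6, 20, 6): truth gives 14, best alternative gives 0.
Others bid (18, 6, 6): truth gives 14, best alternative gives 0.
Others bid (6, 18, 20): truth gives 2, best alternative gives 0.
Others bid (6, 20, 18): truth gives 2, best alternative gives 0.
Others bid (18, 6, 18): truth gives 2, best alternative gives 0.
(Remaining 21 profiles checked similarly; truth is weakly best in each.)
In every case the truthful bid is at least as good as any alternative, so it is a dominant strategy.

Yes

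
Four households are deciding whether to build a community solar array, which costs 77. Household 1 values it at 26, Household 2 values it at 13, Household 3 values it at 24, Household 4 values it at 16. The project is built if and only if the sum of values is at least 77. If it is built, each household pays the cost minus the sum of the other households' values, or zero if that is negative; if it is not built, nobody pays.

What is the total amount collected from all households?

Total value 79 ≥ cost 77, so it is built.
Household 1: others sum to 53; max(0, 77 - 53) = 24.
Household 2: others sum to 66; max(0, 77 - 66) = 11.
Household 3: others sum to 55; max(0, 77 - 55) = 22.
Household 4: others sum to 63; max(0, 77 - 63) = 14.
Total collected = 24 + 11 + 22 + 14 = 71.

71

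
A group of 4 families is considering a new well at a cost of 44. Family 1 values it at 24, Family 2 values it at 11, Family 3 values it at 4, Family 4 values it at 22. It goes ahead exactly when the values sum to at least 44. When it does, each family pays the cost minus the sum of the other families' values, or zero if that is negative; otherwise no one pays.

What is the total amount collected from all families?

12

Total value 61 ≥ cost 44, so it is built.
Family 1: others sum to 37; max(0, 44 - 37) = 7.
Family 2: others sum to 50; max(0, 44 - 50) = 0.
Family 3: others sum to 57; max(0, 44 - 57) = 0.
Family 4: others sum to 39; max(0, 44 - 39) = 5.
Total collected = 7 + 0 + 0 + 5 = 12.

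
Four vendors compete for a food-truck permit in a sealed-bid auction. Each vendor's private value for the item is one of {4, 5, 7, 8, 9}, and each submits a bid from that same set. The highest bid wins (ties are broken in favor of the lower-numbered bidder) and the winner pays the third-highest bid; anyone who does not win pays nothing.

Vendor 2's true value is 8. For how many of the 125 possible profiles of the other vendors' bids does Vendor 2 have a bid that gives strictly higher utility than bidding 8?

27

Others bid (4, 4, 9): truth gives 0; bid 9 gives 4 > 0. Violating.
Others bid (4, 5, 9): truth gives 0; bid 9 gives 3 > 0. Violating.
Others bid (4, 7, 9): truth gives 0; bid 9 gives 1 > 0. Violating.
Others bid (4, 9, 4): truth gives 0; bid 9 gives 4 > 0. Violating.
Others bid (4, 4, 4): truth gives 4; no alternative beats it.
Others bid (4, 4, 5): truth gives 4; no alternative beats it.
(Checking all 125 profiles: 27 have a profitable deviation, 98 do not.)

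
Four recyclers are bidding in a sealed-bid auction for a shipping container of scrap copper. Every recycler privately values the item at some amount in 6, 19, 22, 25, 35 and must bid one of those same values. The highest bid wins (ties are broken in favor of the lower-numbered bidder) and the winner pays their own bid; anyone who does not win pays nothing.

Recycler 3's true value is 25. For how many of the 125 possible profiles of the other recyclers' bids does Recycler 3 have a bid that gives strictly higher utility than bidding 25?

Others bid (6, 6, 6): truth gives 0; bid 19 gives 6 > 0. Violating.
Others bid (6, 6, 19): truth gives 0; bid 19 gives 6 > 0. Violating.
Others bid (6, 6, 22): truth gives 0; bid 22 gives 3 > 0. Violating.
Others bid (6, 19, 6): truth gives 0; bid 22 gives 3 > 0. Violating.
Others bid (6, 6, 25): truth gives 0; no alternative beats it.
Others bid (6, 6, 35): truth gives 0; no alternative beats it.
(Checking all 125 profiles: 12 have a profitable deviation, 113 do not.)

12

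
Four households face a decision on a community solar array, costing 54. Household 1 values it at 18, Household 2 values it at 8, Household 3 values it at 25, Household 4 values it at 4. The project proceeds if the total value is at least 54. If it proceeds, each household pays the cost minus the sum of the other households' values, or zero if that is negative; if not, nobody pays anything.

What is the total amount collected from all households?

Total value 55 ≥ cost 54, so it is built.
Household 1: others sum to 37; max(0, 54 - 37) = 17.
Household 2: others sum to 47; max(0, 54 - 47) = 7.
Household 3: others sum to 30; max(0, 54 - 30) = 24.
Household 4: others sum to 51; max(0, 54 - 51) = 3.
Total collected = 17 + 7 + 24 + 3 = 51.

51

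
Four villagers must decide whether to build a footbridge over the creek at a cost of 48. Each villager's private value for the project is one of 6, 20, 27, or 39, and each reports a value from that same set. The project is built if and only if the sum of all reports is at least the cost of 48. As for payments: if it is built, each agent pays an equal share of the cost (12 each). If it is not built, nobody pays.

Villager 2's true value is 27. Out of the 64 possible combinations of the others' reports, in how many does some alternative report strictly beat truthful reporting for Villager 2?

1

Others report (6, 6, 6): truth gives 0; report 39 gives 15 > 0. Violating.
Others report (6, 6, 20): truth gives 15; no alternative beats it.
Others report (6, 6, 27): truth gives 15; no alternative beats it.
(Checking all 64 profiles: 1 has a profitable deviation, 63 do not.)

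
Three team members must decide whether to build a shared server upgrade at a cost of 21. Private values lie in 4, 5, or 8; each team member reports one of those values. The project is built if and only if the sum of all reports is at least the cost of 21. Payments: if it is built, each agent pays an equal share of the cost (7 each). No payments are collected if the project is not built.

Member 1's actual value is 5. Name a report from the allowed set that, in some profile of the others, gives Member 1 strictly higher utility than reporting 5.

4

Suppose Member 2 reports 8 and Member 3 reports 8.
Report 5: project built, pays 7, utility 5 - 7 = -2.
Report 4: project not built, utility 0.
So reporting 4 beats truth here (0 > -2).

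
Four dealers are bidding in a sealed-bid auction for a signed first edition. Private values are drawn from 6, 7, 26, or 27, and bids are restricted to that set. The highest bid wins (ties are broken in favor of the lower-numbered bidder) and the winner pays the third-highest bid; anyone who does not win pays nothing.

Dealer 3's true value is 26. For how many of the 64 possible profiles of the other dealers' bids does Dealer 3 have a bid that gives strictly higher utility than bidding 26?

Others bid (6, 6, 27): truth gives 0; bid 27 gives 20 > 0. Violating.
Others bid (6, 7, 27): truth gives 0; bid 27 gives 19 > 0. Violating.
Others bid (6, 26, 6): truth gives 0; bid 27 gives 20 > 0. Violating.
Others bid (6, 26, 7): truth gives 0; bid 27 gives 19 > 0. Violating.
Others bid (6, 6, 6): truth gives 20; no alternative beats it.
Others bid (6, 6, 7): truth gives 20; no alternative beats it.
(Checking all 64 profiles: 12 have a profitable deviation, 52 do not.)

12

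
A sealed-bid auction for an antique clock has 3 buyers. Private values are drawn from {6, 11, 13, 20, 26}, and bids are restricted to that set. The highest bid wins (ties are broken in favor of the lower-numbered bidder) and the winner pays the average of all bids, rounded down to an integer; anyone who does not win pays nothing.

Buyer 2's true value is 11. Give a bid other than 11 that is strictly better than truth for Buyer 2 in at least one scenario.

Suppose Buyer 1 bids 6 and Buyer 3 bids 13.
Bid 11: loses, pays 0, utility 0.
Bid 13: wins, pays 10, utility 11 - 10 = 1.
So bidding 13 beats truth here (1 > 0).

13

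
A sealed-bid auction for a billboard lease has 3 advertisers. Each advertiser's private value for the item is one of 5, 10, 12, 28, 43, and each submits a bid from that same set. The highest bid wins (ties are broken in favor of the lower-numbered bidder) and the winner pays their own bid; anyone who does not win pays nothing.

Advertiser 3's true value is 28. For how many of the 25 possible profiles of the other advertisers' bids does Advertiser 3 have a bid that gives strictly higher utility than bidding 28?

4

Others bid (5, 5): truth gives 0; bid 10 gives 18 > 0. Violating.
Others bid (5, 10): truth gives 0; bid 12 gives 16 > 0. Violating.
Others bid (10, 5): truth gives 0; bid 12 gives 16 > 0. Violating.
Others bid (10, 10): truth gives 0; bid 12 gives 16 > 0. Violating.
Others bid (5, 12): truth gives 0; no alternative beats it.
Others bid (5, 28): truth gives 0; no alternative beats it.
(Checking all 25 profiles: 4 have a profitable deviation, 21 do not.)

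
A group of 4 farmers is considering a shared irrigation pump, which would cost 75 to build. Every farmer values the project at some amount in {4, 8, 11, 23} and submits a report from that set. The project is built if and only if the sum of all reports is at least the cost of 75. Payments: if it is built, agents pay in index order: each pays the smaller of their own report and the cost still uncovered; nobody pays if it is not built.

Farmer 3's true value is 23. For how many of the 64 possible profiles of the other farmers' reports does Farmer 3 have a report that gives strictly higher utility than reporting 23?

Others report (23, 23, 23): truth gives 0; report 8 gives 15 > 0. Violating.
Others report (4, 4, 4): truth gives 0; no alternative beats it.
Others report (4, 4, 8): truth gives 0; no alternative beats it.
(Checking all 64 profiles: 1 has a profitable deviation, 63 do not.)

1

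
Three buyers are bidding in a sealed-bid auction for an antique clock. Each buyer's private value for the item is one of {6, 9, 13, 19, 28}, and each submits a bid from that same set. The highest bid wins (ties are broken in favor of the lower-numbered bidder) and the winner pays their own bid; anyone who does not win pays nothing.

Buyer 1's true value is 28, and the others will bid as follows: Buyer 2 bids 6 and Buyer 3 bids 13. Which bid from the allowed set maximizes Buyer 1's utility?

Bid 6: loses, pays 0, utility 0.
Bid 9: loses, pays 0, utility 0.
Bid 13: wins, pays 13, utility 28 - 13 = 15.
Bid 19: wins, pays 19, utility 28 - 19 = 9.
Bid 28: wins, pays 28, utility 28 - 28 = 0.
The best choice is 13 with utility 15.

13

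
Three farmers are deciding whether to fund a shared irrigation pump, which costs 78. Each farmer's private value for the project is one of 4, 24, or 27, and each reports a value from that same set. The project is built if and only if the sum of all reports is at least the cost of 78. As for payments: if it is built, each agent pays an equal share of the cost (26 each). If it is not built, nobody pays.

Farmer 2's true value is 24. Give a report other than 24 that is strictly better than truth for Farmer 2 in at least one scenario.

Suppose Farmer 1 reports 27 and Farmer 3 reports 27.
Report 24: project built, pays 26, utility 24 - 26 = -2.
Report 4: project not built, utility 0.
So reporting 4 beats truth here (0 > -2).

4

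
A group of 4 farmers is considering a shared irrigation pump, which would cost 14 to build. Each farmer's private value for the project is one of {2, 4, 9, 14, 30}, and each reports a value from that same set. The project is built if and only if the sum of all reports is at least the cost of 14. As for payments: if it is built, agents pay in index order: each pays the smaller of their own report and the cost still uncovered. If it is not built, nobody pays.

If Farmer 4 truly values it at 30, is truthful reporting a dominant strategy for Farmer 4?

Check each profile of the others' reports and compare truth against every alternative report.
Others report (2, 2, 14): truth gives 30, best alternative gives 30.
Others report (2, 2, 30): truth gives 30, best alternative gives 30.
Others report (2, 4, 9): truth gives 30, best alternative gives 30.
Others report (2, 4, 14): truth gives 30, best alternative gives 30.
Others report (2, 4, 30): truth gives 30, best alternative gives 30.
Others report (2, 9, 4): truth gives 30, best alternative gives 30.
(Remaining 119 profiles checked similarly; truth is weakly best in each.)
In every case the truthful report is at least as good as any alternative, so it is a dominant strategy.

Yes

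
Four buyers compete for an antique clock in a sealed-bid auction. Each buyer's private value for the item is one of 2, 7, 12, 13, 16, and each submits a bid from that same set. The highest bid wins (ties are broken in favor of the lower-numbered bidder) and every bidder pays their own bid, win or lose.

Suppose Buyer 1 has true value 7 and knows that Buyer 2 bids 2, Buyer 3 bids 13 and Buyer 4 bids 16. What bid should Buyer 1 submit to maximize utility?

Bid 2: loses but pays 2, utility -2.
Bid 7: loses but pays 7, utility -7.
Bid 12: loses but pays 12, utility -12.
Bid 13: loses but pays 13, utility -13.
Bid 16: wins, pays 16, utility 7 - 16 = -9.
The best choice is 2 with utility -2.

2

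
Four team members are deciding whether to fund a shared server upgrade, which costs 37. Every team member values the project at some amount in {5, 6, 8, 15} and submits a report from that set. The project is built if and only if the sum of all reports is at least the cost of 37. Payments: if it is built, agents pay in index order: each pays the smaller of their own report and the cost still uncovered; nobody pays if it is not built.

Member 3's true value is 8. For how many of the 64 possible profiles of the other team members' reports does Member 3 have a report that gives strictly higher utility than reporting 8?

Others report (5, 15, 15): truth gives 0; report 5 gives 3 > 0. Violating.
Others report (6, 15, 15): truth gives 0; report 5 gives 3 > 0. Violating.
Others report (8, 8, 15): truth gives 0; report 6 gives 2 > 0. Violating.
Others report (8, 15, 8): truth gives 0; report 6 gives 2 > 0. Violating.
Others report (5, 5, 5): truth gives 0; no alternative beats it.
Others report (5, 5, 6): truth gives 0; no alternative beats it.
(Checking all 64 profiles: 13 have a profitable deviation, 51 do not.)

13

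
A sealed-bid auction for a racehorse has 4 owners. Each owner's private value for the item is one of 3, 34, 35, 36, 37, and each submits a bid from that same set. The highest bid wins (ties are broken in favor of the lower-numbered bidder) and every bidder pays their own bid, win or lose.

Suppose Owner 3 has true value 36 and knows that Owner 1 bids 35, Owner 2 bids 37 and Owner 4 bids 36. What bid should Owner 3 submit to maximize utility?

3

Bid 3: loses but pays 3, utility -3.
Bid 34: loses but pays 34, utility -34.
Bid 35: loses but pays 35, utility -35.
Bid 36: loses but pays 36, utility -36.
Bid 37: loses but pays 37, utility -37.
The best choice is 3 with utility -3.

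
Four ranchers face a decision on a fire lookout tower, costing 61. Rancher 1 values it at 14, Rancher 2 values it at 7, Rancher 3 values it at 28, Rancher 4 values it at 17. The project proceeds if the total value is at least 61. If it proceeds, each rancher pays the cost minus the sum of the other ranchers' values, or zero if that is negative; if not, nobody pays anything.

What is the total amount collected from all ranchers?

Total value 66 ≥ cost 61, so it is built.
Rancher 1: others sum to 52; max(0, 61 - 52) = 9.
Rancher 2: others sum to 59; max(0, 61 - 59) = 2.
Rancher 3: others sum to 38; max(0, 61 - 38) = 23.
Rancher 4: others sum to 49; max(0, 61 - 49) = 12.
Total collected = 9 + 2 + 23 + 12 = 46.

46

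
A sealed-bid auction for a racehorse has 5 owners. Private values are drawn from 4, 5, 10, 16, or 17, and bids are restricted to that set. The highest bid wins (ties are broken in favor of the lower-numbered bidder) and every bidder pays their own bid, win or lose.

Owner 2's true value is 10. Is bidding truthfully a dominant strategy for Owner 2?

No

Consider the case where Owner 1 bids 4, Owner 3 bids 4, Owner 4 bids 4 and Owner 5 bids 4.
Truthful bid 10: wins, pays 10, utility 10 - 10 = 0.
Bid 5 instead: wins, pays 5, utility 10 - 5 = 5.
Since 5 > 0, bidding 5 is strictly better here, so truthful bidding is not dominant.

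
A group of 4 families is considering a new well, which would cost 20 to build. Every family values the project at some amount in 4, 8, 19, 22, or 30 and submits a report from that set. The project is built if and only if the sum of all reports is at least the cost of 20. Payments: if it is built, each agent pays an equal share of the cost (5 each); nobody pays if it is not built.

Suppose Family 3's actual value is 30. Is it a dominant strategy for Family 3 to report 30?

Check each profile of the others' reports and compare truth against every alternative report.
Others report (4, 4, 4): truth gives 25, best alternative gives 25.
Others report (4, 4, 8): truth gives 25, best alternative gives 25.
Others report (4, 4, 19): truth gives 25, best alternative gives 25.
Others report (4, 4, 22): truth gives 25, best alternative gives 25.
Others report (4, 4, 30): truth gives 25, best alternative gives 25.
Others report (4, 8, 4): truth gives 25, best alternative gives 25.
(Remaining 119 profiles checked similarly; truth is weakly best in each.)
In every case the truthful report is at least as good as any alternative, so it is a dominant strategy.

Yes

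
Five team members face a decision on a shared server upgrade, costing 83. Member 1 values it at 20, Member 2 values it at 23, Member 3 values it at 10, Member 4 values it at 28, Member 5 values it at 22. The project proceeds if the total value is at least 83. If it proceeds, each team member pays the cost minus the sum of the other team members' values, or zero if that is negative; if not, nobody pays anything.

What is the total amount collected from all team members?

Total value 103 ≥ cost 83, so it is built.
Member 1: others sum to 83; max(0, 83 - 83) = 0.
Member 2: others sum to 80; max(0, 83 - 80) = 3.
Member 3: others sum to 93; max(0, 83 - 93) = 0.
Member 4: others sum to 75; max(0, 83 - 75) = 8.
Member 5: others sum to 81; max(0, 83 - 81) = 2.
Total collected = 0 + 3 + 0 + 8 + 2 = 13.

13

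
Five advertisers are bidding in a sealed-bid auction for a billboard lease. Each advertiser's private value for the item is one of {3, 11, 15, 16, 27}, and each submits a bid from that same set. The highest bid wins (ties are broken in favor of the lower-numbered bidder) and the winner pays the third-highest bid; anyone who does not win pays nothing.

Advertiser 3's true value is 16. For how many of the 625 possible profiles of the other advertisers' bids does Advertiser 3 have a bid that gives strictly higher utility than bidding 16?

Others bid (3, 3, 3, 27): truth gives 0; bid 27 gives 13 > 0. Violating.
Others bid (3, 3, 11, 27): truth gives 0; bid 27 gives 5 > 0. Violating.
Others bid (3, 3, 15, 27): truth gives 0; bid 27 gives 1 > 0. Violating.
Others bid (3, 3, 27, 3): truth gives 0; bid 27 gives 13 > 0. Violating.
Others bid (3, 3, 3, 3): truth gives 13; no alternative beats it.
Others bid (3, 3, 3, 11): truth gives 13; no alternative beats it.
(Checking all 625 profiles: 108 have a profitable deviation, 517 do not.)

108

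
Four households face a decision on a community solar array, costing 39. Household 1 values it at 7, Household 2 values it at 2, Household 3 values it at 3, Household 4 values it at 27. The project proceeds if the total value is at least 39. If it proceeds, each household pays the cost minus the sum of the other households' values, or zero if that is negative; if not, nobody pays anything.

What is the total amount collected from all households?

39

Total value 39 ≥ cost 39, so it is built.
Household 1: others sum to 32; max(0, 39 - 32) = 7.
Household 2: others sum to 37; max(0, 39 - 37) = 2.
Household 3: others sum to 36; max(0, 39 - 36) = 3.
Household 4: others sum to 12; max(0, 39 - 12) = 27.
Total collected = 7 + 2 + 3 + 27 = 39.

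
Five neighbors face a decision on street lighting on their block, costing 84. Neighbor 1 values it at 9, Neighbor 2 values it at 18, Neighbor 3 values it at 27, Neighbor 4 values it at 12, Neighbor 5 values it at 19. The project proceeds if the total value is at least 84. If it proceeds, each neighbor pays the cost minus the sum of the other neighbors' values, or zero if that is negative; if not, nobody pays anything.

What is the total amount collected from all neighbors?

Total value 85 ≥ cost 84, so it is built.
Neighbor 1: others sum to 76; max(0, 84 - 76) = 8.
Neighbor 2: others sum to 67; max(0, 84 - 67) = 17.
Neighbor 3: others sum to 58; max(0, 84 - 58) = 26.
Neighbor 4: others sum to 73; max(0, 84 - 73) = 11.
Neighbor 5: others sum to 66; max(0, 84 - 66) = 18.
Total collected = 8 + 17 + 26 + 11 + 18 = 80.

80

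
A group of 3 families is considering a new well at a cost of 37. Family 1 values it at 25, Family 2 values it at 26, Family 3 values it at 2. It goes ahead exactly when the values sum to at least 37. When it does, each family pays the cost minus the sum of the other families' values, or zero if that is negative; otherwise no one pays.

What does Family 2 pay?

Total value 53 ≥ cost 37, so the project is built.
The other families' values sum to 27.
Cost minus that sum is 37 - 27 = 10.

10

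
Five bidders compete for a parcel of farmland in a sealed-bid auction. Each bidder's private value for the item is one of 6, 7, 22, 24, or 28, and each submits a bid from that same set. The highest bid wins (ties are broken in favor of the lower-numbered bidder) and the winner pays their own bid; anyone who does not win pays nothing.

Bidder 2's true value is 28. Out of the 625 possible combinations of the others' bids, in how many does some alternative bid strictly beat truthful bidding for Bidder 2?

Others bid (6, 6, 6, 6): truth gives 0; bid 7 gives 21 > 0. Violating.
Others bid (6, 6, 6, 7): truth gives 0; bid 7 gives 21 > 0. Violating.
Others bid (6, 6, 6, 22): truth gives 0; bid 22 gives 6 > 0. Violating.
Others bid (6, 6, 6, 24): truth gives 0; bid 24 gives 4 > 0. Violating.
Others bid (6, 6, 6, 28): truth gives 0; no alternative beats it.
Others bid (6, 6, 7, 28): truth gives 0; no alternative beats it.
(Checking all 625 profiles: 192 have a profitable deviation, 433 do not.)

192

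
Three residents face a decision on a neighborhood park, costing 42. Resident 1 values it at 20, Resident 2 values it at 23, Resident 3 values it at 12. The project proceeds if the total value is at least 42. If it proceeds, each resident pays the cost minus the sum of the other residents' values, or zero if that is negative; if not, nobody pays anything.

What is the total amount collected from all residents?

17

Total value 55 ≥ cost 42, so it is built.
Resident 1: others sum to 35; max(0, 42 - 35) = 7.
Resident 2: others sum to 32; max(0, 42 - 32) = 10.
Resident 3: others sum to 43; max(0, 42 - 43) = 0.
Total collected = 7 + 10 + 0 = 17.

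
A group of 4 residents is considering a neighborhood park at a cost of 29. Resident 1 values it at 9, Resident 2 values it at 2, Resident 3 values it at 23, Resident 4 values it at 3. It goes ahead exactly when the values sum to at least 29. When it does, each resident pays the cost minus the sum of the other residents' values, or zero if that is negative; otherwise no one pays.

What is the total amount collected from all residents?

Total value 37 ≥ cost 29, so it is built.
Resident 1: others sum to 28; max(0, 29 - 28) = 1.
Resident 2: others sum to 35; max(0, 29 - 35) = 0.
Resident 3: others sum to 14; max(0, 29 - 14) = 15.
Resident 4: others sum to 34; max(0, 29 - 34) = 0.
Total collected = 1 + 0 + 15 + 0 = 16.

16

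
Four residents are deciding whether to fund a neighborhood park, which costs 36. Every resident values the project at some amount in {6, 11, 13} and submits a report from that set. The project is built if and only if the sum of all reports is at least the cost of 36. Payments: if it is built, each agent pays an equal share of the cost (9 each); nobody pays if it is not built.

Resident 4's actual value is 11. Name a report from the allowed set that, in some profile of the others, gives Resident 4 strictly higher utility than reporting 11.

Suppose Resident 1 reports 6, Resident 2 reports 6 and Resident 3 reports 11.
Report 11: project not built, utility 0.
Report 13: project built, pays 9, utility 11 - 9 = 2.
So reporting 13 beats truth here (2 > 0).

13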